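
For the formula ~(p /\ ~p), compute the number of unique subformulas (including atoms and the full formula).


Formula: ~(p /\ ~p)
Subformulas found:
  1. p
  2. ~p
  3. (p /\ ~p)
  4. ~(p /\ ~p)
Total distinct subformulas = 4

4


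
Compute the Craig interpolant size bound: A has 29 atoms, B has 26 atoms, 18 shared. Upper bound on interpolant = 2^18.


Shared atoms = 18
Craig interpolant size bound = 2^18
= 262144

262144


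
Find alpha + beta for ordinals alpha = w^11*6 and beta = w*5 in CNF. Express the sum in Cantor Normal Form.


Ordinal addition w^11*6 + w*5:
Leading exponent of alpha (11) > leading exponent of beta (1).
Since alpha's term has higher exponent than beta's leading term,
the sum is simply alpha followed by beta.
Result = w^11*6 + w*5

w^11*6 + w*5


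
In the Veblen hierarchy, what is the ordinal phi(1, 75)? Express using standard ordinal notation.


phi(1, 75):
phi(1, beta) = epsilon_beta (the beta-th epsilon number).
phi(1, 75) = epsilon_75

epsilon_75


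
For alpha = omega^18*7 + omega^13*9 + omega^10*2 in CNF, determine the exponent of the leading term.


CNF: omega^18*7 + omega^13*9 + omega^10*2
The leading term is omega^18*7, which has exponent 18.

18


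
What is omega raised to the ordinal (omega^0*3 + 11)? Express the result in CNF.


omega^(omega^0*3 + 11):
omega^0 = 1, so the exponent is 3 + 11 = 14 (finite ordinal addition).
Result = omega^14, already a single CNF term.

omega^14


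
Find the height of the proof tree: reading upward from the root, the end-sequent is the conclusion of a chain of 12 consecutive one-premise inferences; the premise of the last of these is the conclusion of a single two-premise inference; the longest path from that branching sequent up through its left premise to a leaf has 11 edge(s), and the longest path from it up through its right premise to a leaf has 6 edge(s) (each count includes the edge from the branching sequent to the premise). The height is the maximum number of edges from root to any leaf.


Longest path through the left premise: 11 edges (measured from the branching sequent)
Longest path through the right premise: 6 edges
Height of the subtree rooted at the branching sequent: max(11, 6) = 11
The branching sequent sits 12 edges above the root (the chain of one-premise inferences), so height = 11 + 12 = 23

23


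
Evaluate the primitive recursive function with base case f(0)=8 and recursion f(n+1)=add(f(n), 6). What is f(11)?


f(0) = 8
f(1) = add(f(0), 6) = add(8, 6) = 14
f(2) = add(f(1), 6) = add(14, 6) = 20
f(3) = add(f(2), 6) = add(20, 6) = 26
f(4) = add(f(3), 6) = add(26, 6) = 32
f(5) = add(f(4), 6) = add(32, 6) = 38
f(6) = add(f(5), 6) = add(38, 6) = 44
f(7) = add(f(6), 6) = add(44, 6) = 50
f(8) = add(f(7), 6) = add(50, 6) = 56
f(9) = add(f(8), 6) = add(56, 6) = 62
f(10) = add(f(9), 6) = add(62, 6) = 68
f(11) = add(f(10), 6) = add(68, 6) = 74


74


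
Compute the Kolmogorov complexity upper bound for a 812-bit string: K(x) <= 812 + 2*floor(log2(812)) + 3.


floor(log2(812)) = 9
2 * 9 = 18
K(x) <= 812 + 18 + 3 = 833

833


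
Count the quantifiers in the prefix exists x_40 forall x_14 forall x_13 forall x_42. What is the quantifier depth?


Quantifier prefix has 4 quantifier symbols.
Quantifier depth = 4

4


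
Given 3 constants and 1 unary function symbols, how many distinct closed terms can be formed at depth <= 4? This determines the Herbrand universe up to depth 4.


Herbrand terms by depth:
Depth 0: 3 constants
Depth 1: 3 new terms (running total: 6)
Depth 2: 3 new terms (running total: 9)
Depth 3: 3 new terms (running total: 12)
Depth 4: 3 new terms (running total: 15)
Total distinct ground terms = 15

15


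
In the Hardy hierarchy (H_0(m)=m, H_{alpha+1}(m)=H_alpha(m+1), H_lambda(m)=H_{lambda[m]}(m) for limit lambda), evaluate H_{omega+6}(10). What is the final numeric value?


H_{omega+6}(10):
Unwind the 6 successor steps: H_{omega+6}(10) = H_omega(10+6) = H_omega(16).
H_omega(m) = H_m(m) = m + m = 2m.
Result = 2 * 16 = 32

32


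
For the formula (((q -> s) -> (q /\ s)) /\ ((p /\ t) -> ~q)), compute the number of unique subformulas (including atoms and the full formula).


Formula: (((q -> s) -> (q /\ s)) /\ ((p /\ t) -> ~q))
Subformulas found:
  1. q
  2. s
  3. t
  4. p
  5. ~q
  6. (q /\ s)
  7. (p /\ t)
  8. (q -> s)
  9. ((p /\ t) -> ~q)
  10. ((q -> s) -> (q /\ s))
  11. (((q -> s) -> (q /\ s)) /\ ((p /\ t) -> ~q))
Total distinct subformulas = 11

11


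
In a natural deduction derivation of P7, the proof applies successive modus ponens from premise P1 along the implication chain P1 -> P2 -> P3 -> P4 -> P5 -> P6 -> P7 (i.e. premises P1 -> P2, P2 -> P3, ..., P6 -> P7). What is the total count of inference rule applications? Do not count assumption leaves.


We have a chain: P1 -> P2 -> P3 -> P4 -> P5 -> P6 -> P7.
Each modus ponens application produces the next variable.
The chain has 7 propositions, so 7-1 = 6 modus ponens steps.
Total inference nodes = 6

6


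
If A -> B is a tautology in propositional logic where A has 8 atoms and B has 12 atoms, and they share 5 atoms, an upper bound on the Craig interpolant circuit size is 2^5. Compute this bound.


Shared atoms = 5
Craig interpolant size bound = 2^5
= 32

32


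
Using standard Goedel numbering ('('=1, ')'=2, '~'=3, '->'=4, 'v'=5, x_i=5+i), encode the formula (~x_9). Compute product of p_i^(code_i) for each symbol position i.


Formula: (~x_9)
Symbol codes: [1, 3, 14, 2]
Primes: [2, 3, 5, 7]
p_1^1 = 2^1 = 2
p_2^3 = 3^3 = 27
p_3^14 = 5^14 = 6103515625
p_4^2 = 7^2 = 49
Product = 16149902343750

16149902343750


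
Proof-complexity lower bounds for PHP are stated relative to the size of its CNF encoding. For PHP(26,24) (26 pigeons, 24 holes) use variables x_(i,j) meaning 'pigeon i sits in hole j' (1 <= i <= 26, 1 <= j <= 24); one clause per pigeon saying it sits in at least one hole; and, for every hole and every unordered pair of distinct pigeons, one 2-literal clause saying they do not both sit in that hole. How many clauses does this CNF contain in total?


PHP(26,24): 26 pigeons, 24 holes, 26*24 = 624 variables.
- pigeon clauses: one per pigeon -> 26 clauses
- hole clauses: 24 holes * C(26,2) = 24 * 325 -> 7800 clauses
Total clauses = 26 + 7800 = 7826

7826


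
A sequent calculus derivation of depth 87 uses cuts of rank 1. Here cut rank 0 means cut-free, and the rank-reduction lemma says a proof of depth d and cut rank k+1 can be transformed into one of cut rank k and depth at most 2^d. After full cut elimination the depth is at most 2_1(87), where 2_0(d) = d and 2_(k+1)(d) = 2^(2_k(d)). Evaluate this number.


Each rank reduction sends depth d to at most 2^d; cut rank r needs r reductions.
2_0(87) = 87
2_1(87) = 2^87 = 154742504910672534362390528
Cut-free depth bound = 154742504910672534362390528

154742504910672534362390528


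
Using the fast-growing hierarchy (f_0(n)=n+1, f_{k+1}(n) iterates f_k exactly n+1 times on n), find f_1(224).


f_1(224) = f_0^225(224)
f_0 adds 1 each time, applied 225 times.
f_1(224) = 224 + 225 = 449

449


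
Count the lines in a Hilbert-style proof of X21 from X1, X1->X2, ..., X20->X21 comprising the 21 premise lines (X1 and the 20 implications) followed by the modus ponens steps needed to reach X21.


We have 21 premise lines: X1 and 20 implications.
Each implication is detached once by MP, giving 20 MP lines.
21 premise lines + 20 MP lines = 41 total lines.

41


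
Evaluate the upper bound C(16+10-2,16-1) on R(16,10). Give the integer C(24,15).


R(16,10) <= C(16+10-2, 16-1) = C(24, 15)
C(24, 15) = 24! / (15! * 9!)
= 1307504

1307504


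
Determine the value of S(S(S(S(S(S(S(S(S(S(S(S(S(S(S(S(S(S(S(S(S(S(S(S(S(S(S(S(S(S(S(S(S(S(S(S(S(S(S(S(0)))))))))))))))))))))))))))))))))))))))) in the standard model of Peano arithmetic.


Counting successors applied to 0:
40 applications of S to 0 = 40

40


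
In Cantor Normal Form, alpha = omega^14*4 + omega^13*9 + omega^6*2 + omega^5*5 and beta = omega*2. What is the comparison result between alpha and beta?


Compare term by term from highest exponent:
alpha = omega^14*4 + omega^13*9 + omega^6*2 + omega^5*5
beta = omega*2
Term 1: alpha has omega^14*4, beta has omega^1*2
Term 2: alpha has omega^13*9, beta has omega^0*0
Term 3: alpha has omega^6*2, beta has omega^0*0
Term 4: alpha has omega^5*5, beta has omega^0*0
Result: alpha > beta

alpha > beta


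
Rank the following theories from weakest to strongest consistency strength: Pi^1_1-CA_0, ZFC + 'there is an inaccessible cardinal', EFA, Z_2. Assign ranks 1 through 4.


Ordering by consistency strength:
1. EFA
2. Pi^1_1-CA_0
3. Z_2
4. ZFC + 'there is an inaccessible cardinal'


Pi^1_1-CA_0=2, ZFC + 'there is an inaccessible cardinal'=4, EFA=1, Z_2=3


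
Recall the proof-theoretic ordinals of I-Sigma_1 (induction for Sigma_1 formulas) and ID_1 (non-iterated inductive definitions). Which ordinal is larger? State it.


Proof-theoretic ordinal of I-Sigma_1 (induction for Sigma_1 formulas): omega^omega
Proof-theoretic ordinal of ID_1 (non-iterated inductive definitions): psi_0(epsilon_{Omega+1})
Comparing: omega^omega < psi_0(epsilon_{Omega+1}).
The larger ordinal is psi_0(epsilon_{Omega+1}) (from ID_1 (non-iterated inductive definitions)).

psi_0(epsilon_{Omega+1})


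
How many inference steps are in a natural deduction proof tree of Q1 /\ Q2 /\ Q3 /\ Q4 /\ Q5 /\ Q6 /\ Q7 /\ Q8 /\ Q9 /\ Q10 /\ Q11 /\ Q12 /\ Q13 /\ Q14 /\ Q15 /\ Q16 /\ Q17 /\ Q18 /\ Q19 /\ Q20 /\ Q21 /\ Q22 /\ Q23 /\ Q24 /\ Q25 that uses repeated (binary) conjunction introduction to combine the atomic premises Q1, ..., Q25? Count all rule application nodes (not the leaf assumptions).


The target conjunction has 25 conjuncts, i.e. 24 binary /\ connectives.
Each conjunction-intro joins two pieces, so 25 atoms require 25-1 = 24 applications.
Total inference nodes = 24

24


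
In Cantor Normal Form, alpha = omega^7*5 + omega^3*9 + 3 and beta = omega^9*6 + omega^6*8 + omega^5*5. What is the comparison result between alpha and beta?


Compare term by term from highest exponent:
alpha = omega^7*5 + omega^3*9 + 3
beta = omega^9*6 + omega^6*8 + omega^5*5
Term 1: alpha has omega^7*5, beta has omega^9*6
Term 2: alpha has omega^3*9, beta has omega^6*8
Term 3: alpha has omega^0*3, beta has omega^5*5
Result: alpha < beta

alpha < beta


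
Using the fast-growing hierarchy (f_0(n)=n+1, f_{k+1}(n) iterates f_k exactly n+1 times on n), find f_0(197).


f_0(197) = 197 + 1 = 198

198


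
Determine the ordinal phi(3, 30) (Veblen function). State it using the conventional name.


phi(3, 30):
phi(3, beta) = eta_beta (the beta-th eta number, fixed point of zeta).
phi(3, 30) = eta_30

eta_30


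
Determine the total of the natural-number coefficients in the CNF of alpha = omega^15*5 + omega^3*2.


CNF: omega^15*5 + omega^3*2
Coefficients: 5 + 2 = 7

7


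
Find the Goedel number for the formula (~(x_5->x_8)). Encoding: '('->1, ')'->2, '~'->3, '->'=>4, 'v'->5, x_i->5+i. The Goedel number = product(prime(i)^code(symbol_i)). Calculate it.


Formula: (~(x_5->x_8))
Symbol codes: [1, 3, 1, 10, 4, 13, 2, 2]
Primes: [2, 3, 5, 7, 11, 13, 17, 19]
p_1^1 = 2^1 = 2
p_2^3 = 3^3 = 27
p_3^1 = 5^1 = 5
p_4^10 = 7^10 = 282475249
p_5^4 = 11^4 = 14641
p_6^13 = 13^13 = 302875106592253
p_7^2 = 17^2 = 289
p_8^2 = 19^2 = 361
Product = 35284464410720349344165305609859910

35284464410720349344165305609859910


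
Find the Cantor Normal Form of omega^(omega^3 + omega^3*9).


omega^(omega^3 + omega^3*9):
Both terms of the exponent have the same exponent 3, so they merge: omega^3 + omega^3*9 = omega^3*(1+9) = omega^3*10.
omega raised to a CNF ordinal is a single CNF term: Result = omega^(omega^3*10)

omega^(omega^3*10)


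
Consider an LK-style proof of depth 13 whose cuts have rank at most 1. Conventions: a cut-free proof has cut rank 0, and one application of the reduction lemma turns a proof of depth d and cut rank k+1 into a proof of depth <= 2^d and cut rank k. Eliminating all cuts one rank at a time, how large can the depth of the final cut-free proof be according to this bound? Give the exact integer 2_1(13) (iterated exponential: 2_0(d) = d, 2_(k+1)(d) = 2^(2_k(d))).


Each rank reduction sends depth d to at most 2^d; cut rank r needs r reductions.
2_0(13) = 13
2_1(13) = 2^13 = 8192
Cut-free depth bound = 8192

8192


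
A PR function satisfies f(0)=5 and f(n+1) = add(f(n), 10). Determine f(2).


f(0) = 5
f(1) = add(f(0), 10) = add(5, 10) = 15
f(2) = add(f(1), 10) = add(15, 10) = 25


25


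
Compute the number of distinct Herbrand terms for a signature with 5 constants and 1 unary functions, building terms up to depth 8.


Herbrand terms by depth:
Depth 0: 5 constants
Depth 1: 5 new terms (running total: 10)
Depth 2: 5 new terms (running total: 15)
Depth 3: 5 new terms (running total: 20)
Depth 4: 5 new terms (running total: 25)
Depth 5: 5 new terms (running total: 30)
Depth 6: 5 new terms (running total: 35)
Depth 7: 5 new terms (running total: 40)
Depth 8: 5 new terms (running total: 45)
Total distinct ground terms = 45

45


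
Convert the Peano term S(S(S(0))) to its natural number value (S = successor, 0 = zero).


Counting successors applied to 0:
3 applications of S to 0 = 3

3


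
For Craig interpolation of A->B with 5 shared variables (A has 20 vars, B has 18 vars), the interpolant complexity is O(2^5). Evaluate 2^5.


Shared atoms = 5
Craig interpolant size bound = 2^5
= 32

32


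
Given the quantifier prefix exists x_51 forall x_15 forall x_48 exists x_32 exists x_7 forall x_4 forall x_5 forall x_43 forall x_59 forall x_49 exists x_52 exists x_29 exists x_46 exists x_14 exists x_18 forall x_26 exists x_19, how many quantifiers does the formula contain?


Quantifier prefix has 17 quantifier symbols.
Quantifier depth = 17

17


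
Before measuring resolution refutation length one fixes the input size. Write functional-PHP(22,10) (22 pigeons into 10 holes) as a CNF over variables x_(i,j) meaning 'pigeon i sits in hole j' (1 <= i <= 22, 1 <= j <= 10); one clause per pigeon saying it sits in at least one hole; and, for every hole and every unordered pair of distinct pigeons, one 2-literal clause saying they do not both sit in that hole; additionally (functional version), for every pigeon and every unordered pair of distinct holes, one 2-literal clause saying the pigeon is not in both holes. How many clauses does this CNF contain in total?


functional-PHP(22,10): 22 pigeons, 10 holes, 22*10 = 220 variables.
- pigeon clauses: one per pigeon -> 22 clauses
- hole clauses: 10 holes * C(22,2) = 10 * 231 -> 2310 clauses
- functional clauses: 22 pigeons * C(10,2) = 22 * 45 -> 990 clauses
Total clauses = 22 + 2310 + 990 = 3322

3322


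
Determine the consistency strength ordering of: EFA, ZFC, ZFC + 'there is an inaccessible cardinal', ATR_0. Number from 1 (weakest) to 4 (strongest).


Ordering by consistency strength:
1. EFA
2. ATR_0
3. ZFC
4. ZFC + 'there is an inaccessible cardinal'


EFA=1, ZFC=3, ZFC + 'there is an inaccessible cardinal'=4, ATR_0=2


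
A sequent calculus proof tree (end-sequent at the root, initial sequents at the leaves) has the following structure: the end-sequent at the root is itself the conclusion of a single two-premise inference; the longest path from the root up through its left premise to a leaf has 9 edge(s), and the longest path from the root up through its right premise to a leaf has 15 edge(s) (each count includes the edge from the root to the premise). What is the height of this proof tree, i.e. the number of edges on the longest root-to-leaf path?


Longest path through the left premise: 9 edges (measured from the branching sequent)
Longest path through the right premise: 15 edges
Height of the subtree rooted at the branching sequent: max(9, 15) = 15
The branching sequent is the root itself.
Total height = 15

15


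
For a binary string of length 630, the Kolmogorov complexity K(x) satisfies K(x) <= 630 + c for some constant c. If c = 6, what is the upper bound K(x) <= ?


K(x) <= |x| + c = 630 + 6 = 636

636


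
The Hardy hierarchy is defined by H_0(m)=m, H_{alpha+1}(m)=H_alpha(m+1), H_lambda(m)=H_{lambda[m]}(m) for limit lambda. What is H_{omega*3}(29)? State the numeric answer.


H_{omega*3}(29):
For the Hardy hierarchy, H_{omega*k}(n) = 2^k * n.
2^3 = 8.
8 * 29 = 232

232


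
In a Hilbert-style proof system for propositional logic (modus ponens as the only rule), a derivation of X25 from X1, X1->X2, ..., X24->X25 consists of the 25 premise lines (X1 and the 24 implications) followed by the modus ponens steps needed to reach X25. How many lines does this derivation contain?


We have 25 premise lines: X1 and 24 implications.
Each implication is detached once by MP, giving 24 MP lines.
25 premise lines + 24 MP lines = 49 total lines.

49


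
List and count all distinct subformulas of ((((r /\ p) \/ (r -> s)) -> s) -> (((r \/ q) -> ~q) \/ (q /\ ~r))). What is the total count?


Formula: ((((r /\ p) \/ (r -> s)) -> s) -> (((r \/ q) -> ~q) \/ (q /\ ~r)))
Subformulas found:
  1. q
  2. s
  3. r
  4. p
  5. ~q
  6. ~r
  7. (r \/ q)
  8. (r /\ p)
  9. (r -> s)
  10. (q /\ ~r)
  11. ((r \/ q) -> ~q)
  12. ((r /\ p) \/ (r -> s))
  13. (((r /\ p) \/ (r -> s)) -> s)
  14. (((r \/ q) -> ~q) \/ (q /\ ~r))
  15. ((((r /\ p) \/ (r -> s)) -> s) -> (((r \/ q) -> ~q) \/ (q /\ ~r)))
Total distinct subformulas = 15

15


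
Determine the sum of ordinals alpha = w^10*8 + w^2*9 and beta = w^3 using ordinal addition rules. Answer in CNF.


Ordinal addition (w^10*8 + w^2*9) + w^3:
alpha's leading term has exponent 10 > beta's exponent 3, so it survives.
alpha's tail term has exponent 2 < beta's exponent 3, so it is absorbed by beta.
In ordinal addition, any term followed by a strictly larger-exponent term is absorbed.
Result = w^10*8 + w^3

w^10*8 + w^3


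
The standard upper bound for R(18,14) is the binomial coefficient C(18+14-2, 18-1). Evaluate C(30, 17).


R(18,14) <= C(18+14-2, 18-1) = C(30, 17)
C(30, 17) = 30! / (17! * 13!)
= 119759850

119759850


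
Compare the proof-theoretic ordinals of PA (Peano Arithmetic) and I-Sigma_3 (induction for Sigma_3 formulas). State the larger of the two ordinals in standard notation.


Proof-theoretic ordinal of PA (Peano Arithmetic): epsilon_0
Proof-theoretic ordinal of I-Sigma_3 (induction for Sigma_3 formulas): omega^(omega^(omega^omega))
Comparing: omega^(omega^(omega^omega)) < epsilon_0.
The larger ordinal is epsilon_0 (from PA (Peano Arithmetic)).

epsilon_0


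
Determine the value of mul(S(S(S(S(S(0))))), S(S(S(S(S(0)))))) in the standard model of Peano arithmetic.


mul(S^5(0), S^5(0)):
S^5(0) = 5
S^5(0) = 5
5 * 5 = 25

25


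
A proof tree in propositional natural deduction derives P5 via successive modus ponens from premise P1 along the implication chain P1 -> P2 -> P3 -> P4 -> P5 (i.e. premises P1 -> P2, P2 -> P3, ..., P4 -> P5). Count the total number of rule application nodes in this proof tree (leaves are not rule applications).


We have a chain: P1 -> P2 -> P3 -> P4 -> P5.
Each modus ponens application produces the next variable.
The chain has 5 propositions, so 5-1 = 4 modus ponens steps.
Total inference nodes = 4

4


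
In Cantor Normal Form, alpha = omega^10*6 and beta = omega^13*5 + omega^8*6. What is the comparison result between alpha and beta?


Compare term by term from highest exponent:
alpha = omega^10*6
beta = omega^13*5 + omega^8*6
Term 1: alpha has omega^10*6, beta has omega^13*5
Term 2: alpha has omega^0*0, beta has omega^8*6
Result: alpha < beta

alpha < beta


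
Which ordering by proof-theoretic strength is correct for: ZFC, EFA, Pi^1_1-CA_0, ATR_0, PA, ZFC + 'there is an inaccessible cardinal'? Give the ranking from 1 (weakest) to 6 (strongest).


Ordering by consistency strength:
1. EFA
2. PA
3. ATR_0
4. Pi^1_1-CA_0
5. ZFC
6. ZFC + 'there is an inaccessible cardinal'


ZFC=5, EFA=1, Pi^1_1-CA_0=4, ATR_0=3, PA=2, ZFC + 'there is an inaccessible cardinal'=6


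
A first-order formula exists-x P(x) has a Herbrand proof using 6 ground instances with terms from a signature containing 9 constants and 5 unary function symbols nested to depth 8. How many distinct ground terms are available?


Herbrand terms by depth:
Depth 0: 9 constants
Depth 1: 45 new terms (running total: 54)
Depth 2: 225 new terms (running total: 279)
Depth 3: 1125 new terms (running total: 1404)
Depth 4: 5625 new terms (running total: 7029)
Depth 5: 28125 new terms (running total: 35154)
Depth 6: 140625 new terms (running total: 175779)
Depth 7: 703125 new terms (running total: 878904)
Depth 8: 3515625 new terms (running total: 4394529)
Total distinct ground terms = 4394529

4394529


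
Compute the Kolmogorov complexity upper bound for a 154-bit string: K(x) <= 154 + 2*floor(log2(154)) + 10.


floor(log2(154)) = 7
2 * 7 = 14
K(x) <= 154 + 14 + 10 = 178

178


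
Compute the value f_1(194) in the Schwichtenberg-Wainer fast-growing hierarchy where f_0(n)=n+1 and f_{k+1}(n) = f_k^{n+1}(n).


f_1(194) = f_0^195(194)
f_0 adds 1 each time, applied 195 times.
f_1(194) = 194 + 195 = 389

389


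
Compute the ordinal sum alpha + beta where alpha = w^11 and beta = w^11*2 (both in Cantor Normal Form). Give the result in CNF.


Ordinal addition w^11 + w^11*2:
Both terms have the same exponent 11.
w^e*c + w^e*d = w^e*(c+d).
Result = w^11*(1+2) = w^11*3

w^11*3


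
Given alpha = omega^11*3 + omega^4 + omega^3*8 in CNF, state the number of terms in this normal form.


CNF: omega^11*3 + omega^4 + omega^3*8
Count the summands separated by '+':
  term 1: omega^11*3
  term 2: omega^4
  term 3: omega^3*8
Total terms = 3

3


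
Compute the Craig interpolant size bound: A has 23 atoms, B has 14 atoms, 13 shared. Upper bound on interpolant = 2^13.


Shared atoms = 13
Craig interpolant size bound = 2^13
= 8192

8192


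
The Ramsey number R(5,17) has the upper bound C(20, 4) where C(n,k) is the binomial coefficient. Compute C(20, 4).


R(5,17) <= C(5+17-2, 5-1) = C(20, 4)
C(20, 4) = 20! / (4! * 16!)
= 4845

4845


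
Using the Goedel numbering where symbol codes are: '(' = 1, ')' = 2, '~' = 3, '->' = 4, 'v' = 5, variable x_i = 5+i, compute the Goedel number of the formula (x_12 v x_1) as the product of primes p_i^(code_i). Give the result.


Formula: (x_12 v x_1)
Symbol codes: [1, 17, 5, 6, 2]
Primes: [2, 3, 5, 7, 11]
p_1^1 = 2^1 = 2
p_2^17 = 3^17 = 129140163
p_3^5 = 5^5 = 3125
p_4^6 = 7^6 = 117649
p_5^2 = 11^2 = 121
Product = 11489865846570168750

11489865846570168750


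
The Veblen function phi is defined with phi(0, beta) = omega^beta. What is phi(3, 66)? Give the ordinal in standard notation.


phi(3, 66):
phi(3, beta) = eta_beta (the beta-th eta number, fixed point of zeta).
phi(3, 66) = eta_66

eta_66


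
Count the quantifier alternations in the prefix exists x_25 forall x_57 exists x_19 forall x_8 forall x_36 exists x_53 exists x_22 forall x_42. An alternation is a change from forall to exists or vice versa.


Walk the prefix and count type changes:
  position 1: exists -> forall <-- alternation
  position 2: forall -> exists <-- alternation
  position 3: exists -> forall <-- alternation
  position 4: forall -> forall
  position 5: forall -> exists <-- alternation
  position 6: exists -> exists
  position 7: exists -> forall <-- alternation
Total alternations = 5

5


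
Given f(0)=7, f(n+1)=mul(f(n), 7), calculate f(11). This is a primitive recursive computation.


f(0) = 7
f(1) = mul(f(0), 7) = mul(7, 7) = 49
f(2) = mul(f(1), 7) = mul(49, 7) = 343
f(3) = mul(f(2), 7) = mul(343, 7) = 2401
f(4) = mul(f(3), 7) = mul(2401, 7) = 16807
f(5) = mul(f(4), 7) = mul(16807, 7) = 117649
f(6) = mul(f(5), 7) = mul(117649, 7) = 823543
f(7) = mul(f(6), 7) = mul(823543, 7) = 5764801
f(8) = mul(f(7), 7) = mul(5764801, 7) = 40353607
f(9) = mul(f(8), 7) = mul(40353607, 7) = 282475249
f(10) = mul(f(9), 7) = mul(282475249, 7) = 1977326743
f(11) = mul(f(10), 7) = mul(1977326743, 7) = 13841287201


13841287201


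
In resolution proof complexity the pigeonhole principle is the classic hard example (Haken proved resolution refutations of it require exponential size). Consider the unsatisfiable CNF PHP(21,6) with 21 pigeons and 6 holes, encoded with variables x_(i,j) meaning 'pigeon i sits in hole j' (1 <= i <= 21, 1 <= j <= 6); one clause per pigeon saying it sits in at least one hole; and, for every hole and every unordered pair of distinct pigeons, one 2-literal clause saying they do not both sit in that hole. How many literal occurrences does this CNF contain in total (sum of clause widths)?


PHP(21,6): 21 pigeons, 6 holes, 21*6 = 126 variables.
- pigeon clauses: one per pigeon -> 21 clauses of width 6 -> 126 literals
- hole clauses: 6 holes * C(21,2) = 6 * 210 -> 1260 clauses of width 2 -> 2520 literals
Total literal occurrences = 126 + 2520 = 2646

2646


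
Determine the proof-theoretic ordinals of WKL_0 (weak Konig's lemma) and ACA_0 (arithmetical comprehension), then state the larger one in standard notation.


Proof-theoretic ordinal of WKL_0 (weak Konig's lemma): omega^omega
Proof-theoretic ordinal of ACA_0 (arithmetical comprehension): epsilon_0
Comparing: omega^omega < epsilon_0.
The larger ordinal is epsilon_0 (from ACA_0 (arithmetical comprehension)).

epsilon_0


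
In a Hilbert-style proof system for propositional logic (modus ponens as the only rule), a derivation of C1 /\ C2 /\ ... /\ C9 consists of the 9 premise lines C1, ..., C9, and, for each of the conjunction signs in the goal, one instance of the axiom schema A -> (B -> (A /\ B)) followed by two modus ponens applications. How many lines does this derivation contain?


Conjoining 9 premises:
- 9 premise lines
- the goal has 8 conjunction signs; each costs 1 axiom instance + 2 MP = 3 lines: 3 * 8 = 24
Total = 9 + 24 = 33 lines.

33


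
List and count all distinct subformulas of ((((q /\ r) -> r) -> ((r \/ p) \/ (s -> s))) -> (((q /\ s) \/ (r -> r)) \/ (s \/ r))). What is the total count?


Formula: ((((q /\ r) -> r) -> ((r \/ p) \/ (s -> s))) -> (((q /\ s) \/ (r -> r)) \/ (s \/ r)))
Subformulas found:
  1. r
  2. q
  3. s
  4. p
  5. (s \/ r)
  6. (q /\ r)
  7. (r \/ p)
  8. (r -> r)
  9. (q /\ s)
  10. (s -> s)
  11. ((q /\ r) -> r)
  12. ((r \/ p) \/ (s -> s))
  13. ((q /\ s) \/ (r -> r))
  14. (((q /\ s) \/ (r -> r)) \/ (s \/ r))
  15. (((q /\ r) -> r) -> ((r \/ p) \/ (s -> s)))
  16. ((((q /\ r) -> r) -> ((r \/ p) \/ (s -> s))) -> (((q /\ s) \/ (r -> r)) \/ (s \/ r)))
Total distinct subformulas = 16

16


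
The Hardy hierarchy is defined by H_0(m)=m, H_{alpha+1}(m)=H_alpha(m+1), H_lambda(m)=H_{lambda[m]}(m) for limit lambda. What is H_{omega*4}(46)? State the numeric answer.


H_{omega*4}(46):
For the Hardy hierarchy, H_{omega*k}(n) = 2^k * n.
2^4 = 16.
16 * 46 = 736

736


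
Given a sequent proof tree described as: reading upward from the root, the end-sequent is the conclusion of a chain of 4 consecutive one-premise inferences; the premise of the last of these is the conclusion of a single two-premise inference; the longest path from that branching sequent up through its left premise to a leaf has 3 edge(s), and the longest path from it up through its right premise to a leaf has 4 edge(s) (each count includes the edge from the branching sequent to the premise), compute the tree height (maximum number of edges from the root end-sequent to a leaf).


Longest path through the left premise: 3 edges (measured from the branching sequent)
Longest path through the right premise: 4 edges
Height of the subtree rooted at the branching sequent: max(3, 4) = 4
The branching sequent sits 4 edges above the root (the chain of one-premise inferences), so height = 4 + 4 = 8

8


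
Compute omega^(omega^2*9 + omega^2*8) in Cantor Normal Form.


omega^(omega^2*9 + omega^2*8):
Both terms of the exponent have the same exponent 2, so they merge: omega^2*9 + omega^2*8 = omega^2*(9+8) = omega^2*17.
omega raised to a CNF ordinal is a single CNF term: Result = omega^(omega^2*17)

omega^(omega^2*17)


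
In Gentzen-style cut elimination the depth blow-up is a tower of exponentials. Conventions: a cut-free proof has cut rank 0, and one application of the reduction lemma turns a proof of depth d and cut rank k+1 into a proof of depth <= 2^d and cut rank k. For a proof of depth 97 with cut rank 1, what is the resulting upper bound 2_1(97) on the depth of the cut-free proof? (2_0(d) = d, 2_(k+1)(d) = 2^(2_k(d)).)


Each rank reduction sends depth d to at most 2^d; cut rank r needs r reductions.
2_0(97) = 97
2_1(97) = 2^97 = 158456325028528675187087900672
Cut-free depth bound = 158456325028528675187087900672

158456325028528675187087900672


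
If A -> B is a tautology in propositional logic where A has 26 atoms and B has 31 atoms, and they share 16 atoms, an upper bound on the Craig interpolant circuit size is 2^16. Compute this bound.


Shared atoms = 16
Craig interpolant size bound = 2^16
= 65536

65536


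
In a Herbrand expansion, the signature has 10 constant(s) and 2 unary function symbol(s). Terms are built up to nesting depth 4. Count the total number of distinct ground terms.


Herbrand terms by depth:
Depth 0: 10 constants
Depth 1: 20 new terms (running total: 30)
Depth 2: 40 new terms (running total: 70)
Depth 3: 80 new terms (running total: 150)
Depth 4: 160 new terms (running total: 310)
Total distinct ground terms = 310

310


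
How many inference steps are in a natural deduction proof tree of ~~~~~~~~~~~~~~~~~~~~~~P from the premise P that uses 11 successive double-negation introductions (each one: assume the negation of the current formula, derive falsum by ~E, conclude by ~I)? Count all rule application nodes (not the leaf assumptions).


Each double-negation introduction (from C infer ~~C) uses 2 inference nodes: one ~E (C and ~C give falsum) and one ~I (discharge ~C).
11 double negations = 11 * 2 = 22 inference nodes.

22


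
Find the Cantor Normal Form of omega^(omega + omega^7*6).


omega^(omega + omega^7*6):
In ordinal addition a term is absorbed by a following term of strictly larger exponent: 1 < 7, so omega + omega^7*6 = omega^7*6.
omega raised to a CNF ordinal is a single CNF term: Result = omega^(omega^7*6)

omega^(omega^7*6)


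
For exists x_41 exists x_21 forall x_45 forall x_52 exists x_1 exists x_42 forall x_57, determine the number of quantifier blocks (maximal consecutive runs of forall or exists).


Alternations = 3.
Blocks = alternations + 1 = 4

4


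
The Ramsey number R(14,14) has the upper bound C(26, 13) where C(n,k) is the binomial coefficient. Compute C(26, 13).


R(14,14) <= C(14+14-2, 14-1) = C(26, 13)
C(26, 13) = 26! / (13! * 13!)
= 10400600

10400600


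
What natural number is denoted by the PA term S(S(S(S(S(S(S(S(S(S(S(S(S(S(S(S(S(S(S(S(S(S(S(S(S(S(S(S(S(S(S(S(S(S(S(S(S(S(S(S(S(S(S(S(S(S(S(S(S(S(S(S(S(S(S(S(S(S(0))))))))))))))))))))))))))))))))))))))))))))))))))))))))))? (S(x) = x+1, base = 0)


Counting successors applied to 0:
58 applications of S to 0 = 58

58


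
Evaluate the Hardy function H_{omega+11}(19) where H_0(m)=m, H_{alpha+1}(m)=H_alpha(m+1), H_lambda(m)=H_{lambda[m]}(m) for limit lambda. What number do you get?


H_{omega+11}(19):
Unwind the 11 successor steps: H_{omega+11}(19) = H_omega(19+11) = H_omega(30).
H_omega(m) = H_m(m) = m + m = 2m.
Result = 2 * 30 = 60

60


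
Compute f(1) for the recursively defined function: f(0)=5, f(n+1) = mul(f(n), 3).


f(0) = 5
f(1) = mul(f(0), 3) = mul(5, 3) = 15


15


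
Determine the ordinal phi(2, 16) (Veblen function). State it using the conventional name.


phi(2, 16):
phi(2, beta) = zeta_beta (the beta-th zeta number, fixed point of epsilon).
phi(2, 16) = zeta_16

zeta_16


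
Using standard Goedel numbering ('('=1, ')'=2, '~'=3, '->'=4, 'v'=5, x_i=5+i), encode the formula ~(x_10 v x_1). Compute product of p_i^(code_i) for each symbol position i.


Formula: ~(x_10 v x_1)
Symbol codes: [3, 1, 15, 5, 6, 2]
Primes: [2, 3, 5, 7, 11, 13]
p_1^3 = 2^3 = 8
p_2^1 = 3^1 = 3
p_3^15 = 5^15 = 30517578125
p_4^5 = 7^5 = 16807
p_5^6 = 11^6 = 1771561
p_6^2 = 13^2 = 169
Product = 3685482237204345703125000

3685482237204345703125000


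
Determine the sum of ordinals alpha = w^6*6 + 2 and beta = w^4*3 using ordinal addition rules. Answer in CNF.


Ordinal addition (w^6*6 + 2) + w^4*3:
alpha's leading term has exponent 6 > beta's exponent 4, so it survives.
alpha's tail term has exponent 0 < beta's exponent 4, so it is absorbed by beta.
In ordinal addition, any term followed by a strictly larger-exponent term is absorbed.
Result = w^6*6 + w^4*3

w^6*6 + w^4*3


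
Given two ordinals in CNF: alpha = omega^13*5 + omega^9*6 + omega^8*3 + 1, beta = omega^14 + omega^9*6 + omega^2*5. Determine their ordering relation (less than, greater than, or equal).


Compare term by term from highest exponent:
alpha = omega^13*5 + omega^9*6 + omega^8*3 + 1
beta = omega^14 + omega^9*6 + omega^2*5
Term 1: alpha has omega^13*5, beta has omega^14*1
Term 2: alpha has omega^9*6, beta has omega^9*6
Term 3: alpha has omega^8*3, beta has omega^2*5
Term 4: alpha has omega^0*1, beta has omega^0*0
Result: alpha < beta

alpha < beta


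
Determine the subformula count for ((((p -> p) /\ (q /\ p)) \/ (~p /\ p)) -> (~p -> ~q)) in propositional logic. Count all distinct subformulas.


Formula: ((((p -> p) /\ (q /\ p)) \/ (~p /\ p)) -> (~p -> ~q))
Subformulas found:
  1. q
  2. p
  3. ~p
  4. ~q
  5. (q /\ p)
  6. (p -> p)
  7. (~p /\ p)
  8. (~p -> ~q)
  9. ((p -> p) /\ (q /\ p))
  10. (((p -> p) /\ (q /\ p)) \/ (~p /\ p))
  11. ((((p -> p) /\ (q /\ p)) \/ (~p /\ p)) -> (~p -> ~q))
Total distinct subformulas = 11

11


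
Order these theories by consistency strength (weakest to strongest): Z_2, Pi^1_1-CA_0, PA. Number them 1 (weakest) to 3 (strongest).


Ordering by consistency strength:
1. PA
2. Pi^1_1-CA_0
3. Z_2


Z_2=3, Pi^1_1-CA_0=2, PA=1


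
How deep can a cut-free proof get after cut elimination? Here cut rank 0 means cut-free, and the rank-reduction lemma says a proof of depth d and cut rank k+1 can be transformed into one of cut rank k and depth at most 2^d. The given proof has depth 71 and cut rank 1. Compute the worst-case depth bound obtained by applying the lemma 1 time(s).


Each rank reduction sends depth d to at most 2^d; cut rank r needs r reductions.
2_0(71) = 71
2_1(71) = 2^71 = 2361183241434822606848
Cut-free depth bound = 2361183241434822606848

2361183241434822606848


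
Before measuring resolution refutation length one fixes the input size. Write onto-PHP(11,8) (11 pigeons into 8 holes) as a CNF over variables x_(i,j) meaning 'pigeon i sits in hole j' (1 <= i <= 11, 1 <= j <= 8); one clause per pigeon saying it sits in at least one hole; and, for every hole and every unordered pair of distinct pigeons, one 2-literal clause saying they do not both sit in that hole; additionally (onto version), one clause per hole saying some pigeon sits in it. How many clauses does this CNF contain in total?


onto-PHP(11,8): 11 pigeons, 8 holes, 11*8 = 88 variables.
- pigeon clauses: one per pigeon -> 11 clauses
- hole clauses: 8 holes * C(11,2) = 8 * 55 -> 440 clauses
- onto clauses: one per hole -> 8 clauses
Total clauses = 11 + 440 + 8 = 459

459


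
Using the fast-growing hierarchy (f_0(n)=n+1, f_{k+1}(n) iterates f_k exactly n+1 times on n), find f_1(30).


f_1(30) = f_0^31(30)
f_0 adds 1 each time, applied 31 times.
f_1(30) = 30 + 31 = 61

61


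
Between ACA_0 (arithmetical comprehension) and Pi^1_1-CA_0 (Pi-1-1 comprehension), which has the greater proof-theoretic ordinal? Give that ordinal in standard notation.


Proof-theoretic ordinal of ACA_0 (arithmetical comprehension): epsilon_0
Proof-theoretic ordinal of Pi^1_1-CA_0 (Pi-1-1 comprehension): psi_0(Omega_omega)
Comparing: epsilon_0 < psi_0(Omega_omega).
The larger ordinal is psi_0(Omega_omega) (from Pi^1_1-CA_0 (Pi-1-1 comprehension)).

psi_0(Omega_omega)


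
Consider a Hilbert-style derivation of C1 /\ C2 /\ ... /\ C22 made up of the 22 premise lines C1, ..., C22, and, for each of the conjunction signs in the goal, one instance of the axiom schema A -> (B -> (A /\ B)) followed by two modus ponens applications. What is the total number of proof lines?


Conjoining 22 premises:
- 22 premise lines
- the goal has 21 conjunction signs; each costs 1 axiom instance + 2 MP = 3 lines: 3 * 21 = 63
Total = 22 + 63 = 85 lines.

85


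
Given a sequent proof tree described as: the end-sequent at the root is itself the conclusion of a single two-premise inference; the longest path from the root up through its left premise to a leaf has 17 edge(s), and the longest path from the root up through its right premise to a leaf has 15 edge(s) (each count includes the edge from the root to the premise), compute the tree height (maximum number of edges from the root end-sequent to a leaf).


Longest path through the left premise: 17 edges (measured from the branching sequent)
Longest path through the right premise: 15 edges
Height of the subtree rooted at the branching sequent: max(17, 15) = 17
The branching sequent is the root itself.
Total height = 17

17


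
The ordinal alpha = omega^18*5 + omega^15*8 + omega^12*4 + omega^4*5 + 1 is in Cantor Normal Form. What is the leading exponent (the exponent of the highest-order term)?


CNF: omega^18*5 + omega^15*8 + omega^12*4 + omega^4*5 + 1
The leading term is omega^18*5, which has exponent 18.

18


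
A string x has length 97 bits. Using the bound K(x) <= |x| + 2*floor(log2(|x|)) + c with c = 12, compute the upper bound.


floor(log2(97)) = 6
2 * 6 = 12
K(x) <= 97 + 12 + 12 = 121

121


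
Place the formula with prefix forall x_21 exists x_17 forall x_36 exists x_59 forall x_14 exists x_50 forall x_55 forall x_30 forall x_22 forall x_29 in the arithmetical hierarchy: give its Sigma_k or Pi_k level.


Leading quantifier is forall, so the class is Pi.
Number of quantifier blocks = alternations + 1 = 6 + 1 = 7.
Classification: Pi_7

Pi_7


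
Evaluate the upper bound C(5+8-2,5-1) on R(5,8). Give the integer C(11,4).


R(5,8) <= C(5+8-2, 5-1) = C(11, 4)
C(11, 4) = 11! / (4! * 7!)
= 330

330


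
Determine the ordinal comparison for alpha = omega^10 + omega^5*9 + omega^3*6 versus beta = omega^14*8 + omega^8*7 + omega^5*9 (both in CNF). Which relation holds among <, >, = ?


Compare term by term from highest exponent:
alpha = omega^10 + omega^5*9 + omega^3*6
beta = omega^14*8 + omega^8*7 + omega^5*9
Term 1: alpha has omega^10*1, beta has omega^14*8
Term 2: alpha has omega^5*9, beta has omega^8*7
Term 3: alpha has omega^3*6, beta has omega^5*9
Result: alpha < beta

alpha < beta


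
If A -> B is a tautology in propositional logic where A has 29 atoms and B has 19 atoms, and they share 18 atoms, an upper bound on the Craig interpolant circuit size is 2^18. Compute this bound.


Shared atoms = 18
Craig interpolant size bound = 2^18
= 262144

262144


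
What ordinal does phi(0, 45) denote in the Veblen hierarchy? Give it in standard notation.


phi(0, 45):
phi(0, beta) = omega^beta by definition.
phi(0, 45) = omega^45

omega^45


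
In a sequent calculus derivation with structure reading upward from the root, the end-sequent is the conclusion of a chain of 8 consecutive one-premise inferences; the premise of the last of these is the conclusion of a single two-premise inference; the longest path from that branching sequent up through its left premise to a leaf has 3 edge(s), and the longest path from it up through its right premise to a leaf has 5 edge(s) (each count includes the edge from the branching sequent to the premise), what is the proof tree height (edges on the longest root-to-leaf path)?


Longest path through the left premise: 3 edges (measured from the branching sequent)
Longest path through the right premise: 5 edges
Height of the subtree rooted at the branching sequent: max(3, 5) = 5
The branching sequent sits 8 edges above the root (the chain of one-premise inferences), so height = 5 + 8 = 13

13
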